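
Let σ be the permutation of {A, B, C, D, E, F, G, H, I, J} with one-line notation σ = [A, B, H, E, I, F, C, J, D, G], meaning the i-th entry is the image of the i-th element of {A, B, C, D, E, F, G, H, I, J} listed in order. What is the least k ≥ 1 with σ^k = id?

12

The disjoint-cycle form of σ has cycle lengths 4, 3, 1, 1, 1.
The order of σ is the least common multiple of its cycle lengths: lcm(4, 3) = 12.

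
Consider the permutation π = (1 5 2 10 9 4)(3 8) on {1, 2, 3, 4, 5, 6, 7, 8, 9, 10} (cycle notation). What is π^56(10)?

4

10 lies in the 6-cycle (1 5 2 10 9 4).
On a 6-cycle, π^6 is the identity, so π^56 = π^2 there (56 ≡ 2 mod 6).
Advancing 2 steps from 10: 10 → 9 → 4.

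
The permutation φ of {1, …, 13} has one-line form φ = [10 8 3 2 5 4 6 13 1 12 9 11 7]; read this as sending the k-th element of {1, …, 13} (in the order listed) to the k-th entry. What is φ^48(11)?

Tracing 11 → 9 → … returns to 11 after 5 steps, so 11 lies in a 5-cycle (1, 10, 12, 11, 9).
On a 5-cycle, φ^5 is the identity, so φ^48 = φ^3 there (48 ≡ 3 mod 5).
Advancing 3 steps from 11: 11 → 9 → 1 → 10.

10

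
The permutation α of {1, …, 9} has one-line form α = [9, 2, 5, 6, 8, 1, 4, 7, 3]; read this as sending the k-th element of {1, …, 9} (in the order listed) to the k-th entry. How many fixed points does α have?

1

The fixed points (elements with α(x) = x) are {2}, so there is 1.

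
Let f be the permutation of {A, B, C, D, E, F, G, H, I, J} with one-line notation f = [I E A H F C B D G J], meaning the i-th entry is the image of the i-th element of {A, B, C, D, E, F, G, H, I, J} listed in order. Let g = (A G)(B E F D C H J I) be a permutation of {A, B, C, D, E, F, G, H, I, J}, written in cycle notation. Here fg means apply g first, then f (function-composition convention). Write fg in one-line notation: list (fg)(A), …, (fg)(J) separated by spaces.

B F D A C H I J E G

For each element, apply g then f: A → G → B; B → E → F; C → H → D; D → C → A; E → F → C; F → D → H; G → A → I; H → J → J; I → B → E; J → I → G.
Collecting the images, fg = [B F D A C H I J E G].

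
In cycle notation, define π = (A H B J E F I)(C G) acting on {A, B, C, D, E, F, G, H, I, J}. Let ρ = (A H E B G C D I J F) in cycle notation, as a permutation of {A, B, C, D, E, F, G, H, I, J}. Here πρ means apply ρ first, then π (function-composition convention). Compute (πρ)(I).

ρ(I) = J, then π(J) = E; composing gives (πρ)(I) = E.

E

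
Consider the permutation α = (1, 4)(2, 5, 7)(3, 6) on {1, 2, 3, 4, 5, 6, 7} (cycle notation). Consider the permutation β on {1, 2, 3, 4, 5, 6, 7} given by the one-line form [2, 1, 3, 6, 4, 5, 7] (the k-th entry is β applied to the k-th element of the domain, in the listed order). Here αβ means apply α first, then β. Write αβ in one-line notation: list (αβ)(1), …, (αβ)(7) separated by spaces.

6 4 5 2 7 3 1

(αβ)(x) = β(α(x)). Computing each image: β(α(1)) = β(4) = 6, β(α(2)) = β(5) = 4, β(α(3)) = β(6) = 5, β(α(4)) = β(1) = 2, β(α(5)) = β(7) = 7, β(α(6)) = β(3) = 3, β(α(7)) = β(2) = 1.
Hence αβ = [6 4 5 2 7 3 1].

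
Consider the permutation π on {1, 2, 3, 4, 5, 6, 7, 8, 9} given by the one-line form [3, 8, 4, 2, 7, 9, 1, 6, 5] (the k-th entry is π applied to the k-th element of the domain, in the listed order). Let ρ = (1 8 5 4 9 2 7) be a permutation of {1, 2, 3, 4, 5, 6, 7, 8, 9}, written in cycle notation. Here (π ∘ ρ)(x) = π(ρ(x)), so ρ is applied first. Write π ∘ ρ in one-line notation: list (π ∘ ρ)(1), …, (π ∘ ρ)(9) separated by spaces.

6 1 4 5 2 9 3 7 8

For each element, apply ρ then π: 1 → 8 → 6; 2 → 7 → 1; 3 → 3 → 4; 4 → 9 → 5; 5 → 4 → 2; 6 → 6 → 9; 7 → 1 → 3; 8 → 5 → 7; 9 → 2 → 8.
So π ∘ ρ in one-line form is 6 1 4 5 2 9 3 7 8.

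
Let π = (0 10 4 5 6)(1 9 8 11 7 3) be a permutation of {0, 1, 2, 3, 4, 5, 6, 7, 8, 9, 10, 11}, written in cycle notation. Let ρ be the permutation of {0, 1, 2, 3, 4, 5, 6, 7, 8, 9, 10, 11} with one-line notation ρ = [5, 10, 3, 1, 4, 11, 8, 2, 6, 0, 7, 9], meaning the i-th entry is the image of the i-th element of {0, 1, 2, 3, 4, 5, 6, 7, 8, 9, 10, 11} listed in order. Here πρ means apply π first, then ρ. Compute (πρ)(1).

(πρ)(1) = ρ(π(1)). π(1) = 9, then ρ(9) = 0. So (πρ)(1) = 0.

0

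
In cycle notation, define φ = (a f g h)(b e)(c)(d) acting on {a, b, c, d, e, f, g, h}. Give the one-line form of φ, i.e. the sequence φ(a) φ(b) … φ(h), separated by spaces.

Reading each image from the cycles: a→f, b→e, c→c, d→d, e→b, f→g, g→h, h→a.
Listing these in domain order gives f e c d b g h a.

f e c d b g h a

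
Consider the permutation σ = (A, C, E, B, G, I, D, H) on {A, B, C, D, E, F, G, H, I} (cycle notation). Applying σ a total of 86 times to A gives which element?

D

A lies in the 8-cycle (A, C, E, B, G, I, D, H).
Powers repeat with period 8 on this cycle, and 86 mod 8 = 6, so σ^86(A) = σ^6(A).
Stepping 6 places around the cycle: A → C → E → B → G → I → D.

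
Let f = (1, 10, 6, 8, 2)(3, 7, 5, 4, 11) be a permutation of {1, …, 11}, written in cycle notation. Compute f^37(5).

11

5 lies in the 5-cycle (3, 7, 5, 4, 11).
Since the cycle has length 5, f^37 acts on it the same as f^2 (37 mod 5 = 2).
Advancing 2 steps from 5: 5 → 4 → 11.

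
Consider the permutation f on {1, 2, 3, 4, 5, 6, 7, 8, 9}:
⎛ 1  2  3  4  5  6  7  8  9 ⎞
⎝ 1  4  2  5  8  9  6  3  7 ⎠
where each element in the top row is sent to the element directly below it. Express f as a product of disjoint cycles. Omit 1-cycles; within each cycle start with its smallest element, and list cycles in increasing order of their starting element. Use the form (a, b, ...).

(2, 4, 5, 8, 3)(6, 9, 7)

Start at 2 and follow images: 2 → 4 → 5 → 8 → 3 → 2, giving the cycle (2, 4, 5, 8, 3).
Continuing from each remaining unvisited element yields (2, 4, 5, 8, 3)(6, 9, 7).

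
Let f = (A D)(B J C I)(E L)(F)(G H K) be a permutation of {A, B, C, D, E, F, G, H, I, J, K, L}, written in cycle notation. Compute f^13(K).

G

K lies in the 3-cycle (G H K).
Since the cycle has length 3, f^13 acts on it the same as f^1 (13 mod 3 = 1).
Advancing 1 step from K: K → G.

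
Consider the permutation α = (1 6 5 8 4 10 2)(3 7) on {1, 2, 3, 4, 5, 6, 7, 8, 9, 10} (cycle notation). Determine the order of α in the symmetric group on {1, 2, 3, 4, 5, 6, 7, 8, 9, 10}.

14

The cycle type of α is (7, 2, 1).
The order of α is the least common multiple of its cycle lengths: lcm(7, 2) = 14.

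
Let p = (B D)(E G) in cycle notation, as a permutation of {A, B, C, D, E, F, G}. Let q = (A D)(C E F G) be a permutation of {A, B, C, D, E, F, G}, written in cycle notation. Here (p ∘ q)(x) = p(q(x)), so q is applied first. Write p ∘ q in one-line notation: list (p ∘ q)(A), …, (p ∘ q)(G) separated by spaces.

B D G A F E C

Chase each element through q then p: A → D → B; B → B → D; C → E → G; D → A → A; E → F → F; F → G → E; G → C → C.
Collecting the images, p ∘ q = [B D G A F E C].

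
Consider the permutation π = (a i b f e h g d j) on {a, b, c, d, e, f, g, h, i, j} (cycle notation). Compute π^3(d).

d lies in the 9-cycle (a i b f e h g d j).
Stepping 3 places around the cycle: d → j → a → i.

i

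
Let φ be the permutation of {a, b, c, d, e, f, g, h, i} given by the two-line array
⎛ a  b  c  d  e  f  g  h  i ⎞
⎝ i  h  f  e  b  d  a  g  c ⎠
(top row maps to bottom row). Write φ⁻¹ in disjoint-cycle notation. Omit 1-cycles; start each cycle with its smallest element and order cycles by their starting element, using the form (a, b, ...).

(a, g, h, b, e, d, f, c, i)

First write φ in disjoint cycles: (a, i, c, f, d, e, b, h, g).
Reversing each cycle (and rotating so the smallest element leads) gives φ⁻¹ = (a, g, h, b, e, d, f, c, i).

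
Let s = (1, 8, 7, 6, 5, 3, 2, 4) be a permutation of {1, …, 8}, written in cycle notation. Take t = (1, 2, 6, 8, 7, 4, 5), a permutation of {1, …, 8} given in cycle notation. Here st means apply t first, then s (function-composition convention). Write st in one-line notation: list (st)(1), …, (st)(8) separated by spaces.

4 5 2 3 8 7 1 6

(st)(x) = s(t(x)). Computing each image: s(t(1)) = s(2) = 4, s(t(2)) = s(6) = 5, s(t(3)) = s(3) = 2, s(t(4)) = s(5) = 3, s(t(5)) = s(1) = 8, s(t(6)) = s(8) = 7, s(t(7)) = s(4) = 1, s(t(8)) = s(7) = 6.
Hence st = [4 5 2 3 8 7 1 6].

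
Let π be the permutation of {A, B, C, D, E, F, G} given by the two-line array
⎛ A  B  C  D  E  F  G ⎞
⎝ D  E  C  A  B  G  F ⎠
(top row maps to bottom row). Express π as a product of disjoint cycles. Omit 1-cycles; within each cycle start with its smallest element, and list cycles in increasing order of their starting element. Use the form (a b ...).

(A D)(B E)(F G)

Start at A and follow images: A → D → A, giving the cycle (A D).
Repeating from the next unused element and collecting all non-trivial cycles gives (A D)(B E)(F G).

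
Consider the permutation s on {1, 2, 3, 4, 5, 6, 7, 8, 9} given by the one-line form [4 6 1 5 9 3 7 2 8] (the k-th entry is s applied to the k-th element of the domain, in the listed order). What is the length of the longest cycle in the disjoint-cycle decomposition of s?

Decomposing into disjoint cycles gives (1 4 5 9 8 2 6 3); the longest has length 8.

8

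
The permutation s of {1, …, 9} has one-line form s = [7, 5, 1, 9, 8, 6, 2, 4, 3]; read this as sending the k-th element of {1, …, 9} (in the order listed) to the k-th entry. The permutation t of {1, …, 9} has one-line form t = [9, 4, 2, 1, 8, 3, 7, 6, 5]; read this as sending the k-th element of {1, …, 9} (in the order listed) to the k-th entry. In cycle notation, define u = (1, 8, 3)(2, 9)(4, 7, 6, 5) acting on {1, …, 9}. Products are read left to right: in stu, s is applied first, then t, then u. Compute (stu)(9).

(stu)(9) = u(t(s(9))). s(9) = 3, then t(3) = 2, then u(2) = 9, so the result is 9.

9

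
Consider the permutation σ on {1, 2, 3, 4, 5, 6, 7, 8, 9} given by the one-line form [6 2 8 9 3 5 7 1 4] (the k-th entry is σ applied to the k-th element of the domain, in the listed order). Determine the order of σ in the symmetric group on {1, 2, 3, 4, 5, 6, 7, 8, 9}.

10

Decomposing into disjoint cycles gives cycle lengths 5, 2, 1, 1.
The order is lcm(5, 2) = 10.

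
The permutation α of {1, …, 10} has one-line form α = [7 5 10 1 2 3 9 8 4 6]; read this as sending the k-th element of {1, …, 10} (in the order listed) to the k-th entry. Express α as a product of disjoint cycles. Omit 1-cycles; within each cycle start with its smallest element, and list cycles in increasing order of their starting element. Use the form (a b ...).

Iterating α from 1 gives 1 → 7 → 9 → 4 → 1; that is the 4-cycle (1 7 9 4).
Continuing from each remaining unvisited element yields (1 7 9 4)(2 5)(3 10 6).

(1 7 9 4)(2 5)(3 10 6)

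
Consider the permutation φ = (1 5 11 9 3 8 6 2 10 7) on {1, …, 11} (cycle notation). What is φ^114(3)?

10

3 lies in the 10-cycle (1 5 11 9 3 8 6 2 10 7).
Powers repeat with period 10 on this cycle, and 114 mod 10 = 4, so φ^114(3) = φ^4(3).
Stepping 4 places around the cycle: 3 → 8 → 6 → 2 → 10.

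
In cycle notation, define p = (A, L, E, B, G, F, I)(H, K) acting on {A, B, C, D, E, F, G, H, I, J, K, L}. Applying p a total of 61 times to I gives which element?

I lies in the 7-cycle (A, L, E, B, G, F, I).
Since the cycle has length 7, p^61 acts on it the same as p^5 (61 mod 7 = 5).
Stepping 5 places around the cycle: I → A → L → E → B → G.

G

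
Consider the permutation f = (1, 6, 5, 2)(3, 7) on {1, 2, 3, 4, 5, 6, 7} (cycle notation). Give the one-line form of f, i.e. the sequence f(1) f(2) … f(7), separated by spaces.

6 1 7 4 2 5 3

Image by image: 1→6, 2→1, 3→7, 4→4, 5→2, 6→5, 7→3.
So the one-line form is 6 1 7 4 2 5 3.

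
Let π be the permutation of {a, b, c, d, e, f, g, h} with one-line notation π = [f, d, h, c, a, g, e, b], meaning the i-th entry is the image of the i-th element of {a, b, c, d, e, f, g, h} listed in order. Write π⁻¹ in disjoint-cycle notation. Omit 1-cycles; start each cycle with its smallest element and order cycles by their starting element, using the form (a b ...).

First write π in disjoint cycles: (a f g e)(b d c h).
Reversing each cycle (and rotating so the smallest element leads) gives π⁻¹ = (a e g f)(b h c d).

(a e g f)(b h c d)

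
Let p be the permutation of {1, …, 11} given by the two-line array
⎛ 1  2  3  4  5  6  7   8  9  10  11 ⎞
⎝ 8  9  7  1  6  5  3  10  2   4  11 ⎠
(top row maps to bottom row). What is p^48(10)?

Tracing 10 → 4 → … returns to 10 after 4 steps, so 10 lies in a 4-cycle (1, 8, 10, 4).
Since the cycle has length 4, p^48 acts on it the same as p^0 (48 mod 4 = 0).
So p^48(10) = 10.

10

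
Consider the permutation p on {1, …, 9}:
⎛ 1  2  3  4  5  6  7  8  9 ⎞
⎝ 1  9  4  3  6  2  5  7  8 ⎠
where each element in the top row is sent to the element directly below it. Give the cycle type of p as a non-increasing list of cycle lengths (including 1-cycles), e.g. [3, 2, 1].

[6, 2, 1]

The disjoint cycles are (1)(2, 9, 8, 7, 5, 6)(3, 4), with lengths 6, 2, 1 in non-increasing order.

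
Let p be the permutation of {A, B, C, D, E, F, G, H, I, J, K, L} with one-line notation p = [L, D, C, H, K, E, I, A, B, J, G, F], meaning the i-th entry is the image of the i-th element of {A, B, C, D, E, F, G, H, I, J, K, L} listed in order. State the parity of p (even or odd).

In disjoint-cycle form the cycle lengths are 10, 1, 1.
A cycle of length ℓ contributes ℓ−1 transpositions, so p is a product of 9 transpositions — odd.

odd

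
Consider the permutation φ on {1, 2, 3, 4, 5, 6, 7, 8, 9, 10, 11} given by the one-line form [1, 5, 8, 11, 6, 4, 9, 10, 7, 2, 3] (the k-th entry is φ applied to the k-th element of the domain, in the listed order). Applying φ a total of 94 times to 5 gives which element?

10

Tracing 5 → 6 → … returns to 5 after 8 steps, so 5 lies in an 8-cycle (2, 5, 6, 4, 11, 3, 8, 10).
Since the cycle has length 8, φ^94 acts on it the same as φ^6 (94 mod 8 = 6).
Stepping 6 places around the cycle: 5 → 6 → 4 → 11 → 3 → 8 → 10.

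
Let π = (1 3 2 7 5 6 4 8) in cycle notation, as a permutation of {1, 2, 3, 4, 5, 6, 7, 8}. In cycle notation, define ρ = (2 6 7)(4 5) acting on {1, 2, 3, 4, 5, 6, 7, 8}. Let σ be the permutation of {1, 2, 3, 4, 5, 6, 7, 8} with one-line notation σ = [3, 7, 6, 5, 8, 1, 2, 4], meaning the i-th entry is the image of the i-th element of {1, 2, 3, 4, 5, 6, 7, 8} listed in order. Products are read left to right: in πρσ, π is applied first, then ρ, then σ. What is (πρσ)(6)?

8

(πρσ)(6) = σ(ρ(π(6))). π(6) = 4, then ρ(4) = 5, then σ(5) = 8, so the result is 8.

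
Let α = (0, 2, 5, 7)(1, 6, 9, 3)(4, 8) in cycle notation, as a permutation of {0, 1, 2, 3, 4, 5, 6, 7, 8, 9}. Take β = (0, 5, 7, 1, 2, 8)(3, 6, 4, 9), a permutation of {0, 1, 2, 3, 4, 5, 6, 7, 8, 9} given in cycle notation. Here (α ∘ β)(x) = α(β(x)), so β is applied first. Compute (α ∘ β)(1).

(α ∘ β)(1) = α(β(1)). β(1) = 2, then α(2) = 5. So (α ∘ β)(1) = 5.

5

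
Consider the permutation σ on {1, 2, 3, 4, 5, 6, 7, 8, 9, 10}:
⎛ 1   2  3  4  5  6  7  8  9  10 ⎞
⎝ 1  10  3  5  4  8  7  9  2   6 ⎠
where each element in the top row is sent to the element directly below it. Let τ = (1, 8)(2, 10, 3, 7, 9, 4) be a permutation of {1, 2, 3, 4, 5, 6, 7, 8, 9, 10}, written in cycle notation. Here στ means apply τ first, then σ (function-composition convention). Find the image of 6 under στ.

First apply τ: τ(6) = 6, then σ(6) = 8. Thus (στ)(6) = 8.

8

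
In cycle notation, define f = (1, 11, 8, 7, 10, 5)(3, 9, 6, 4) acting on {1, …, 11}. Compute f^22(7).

11

7 lies in the 6-cycle (1, 11, 8, 7, 10, 5).
On a 6-cycle, f^6 is the identity, so f^22 = f^4 there (22 ≡ 4 mod 6).
Advancing 4 steps from 7: 7 → 10 → 5 → 1 → 11.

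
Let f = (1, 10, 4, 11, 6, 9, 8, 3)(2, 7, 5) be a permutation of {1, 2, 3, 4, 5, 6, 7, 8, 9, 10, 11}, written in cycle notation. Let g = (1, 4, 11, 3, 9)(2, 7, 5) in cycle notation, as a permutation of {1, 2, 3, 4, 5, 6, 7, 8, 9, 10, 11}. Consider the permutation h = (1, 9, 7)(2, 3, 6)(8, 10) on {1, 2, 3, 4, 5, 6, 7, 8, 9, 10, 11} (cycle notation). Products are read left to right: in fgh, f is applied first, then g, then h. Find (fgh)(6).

9

Chase 6: f(6) = 9; g(9) = 1; h(1) = 9. Hence (fgh)(6) = 9.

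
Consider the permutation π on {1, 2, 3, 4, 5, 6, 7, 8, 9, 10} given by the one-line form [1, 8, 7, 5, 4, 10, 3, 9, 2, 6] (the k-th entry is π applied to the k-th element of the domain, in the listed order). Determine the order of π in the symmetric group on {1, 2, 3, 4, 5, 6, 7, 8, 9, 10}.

6

Writing π as disjoint cycles, the cycle lengths are 3, 2, 2, 2, 1.
The order of π is the least common multiple of its cycle lengths: lcm(3, 2, 2, 2) = 6.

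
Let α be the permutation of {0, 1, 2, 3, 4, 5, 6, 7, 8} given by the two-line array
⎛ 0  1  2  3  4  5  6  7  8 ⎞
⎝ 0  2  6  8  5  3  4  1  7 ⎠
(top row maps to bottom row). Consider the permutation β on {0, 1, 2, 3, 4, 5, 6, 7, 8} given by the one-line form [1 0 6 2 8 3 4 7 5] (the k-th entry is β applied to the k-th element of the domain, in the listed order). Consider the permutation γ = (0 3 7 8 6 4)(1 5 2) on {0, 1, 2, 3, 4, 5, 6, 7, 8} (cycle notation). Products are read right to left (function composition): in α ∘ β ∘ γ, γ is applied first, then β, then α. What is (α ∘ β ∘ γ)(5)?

4

Apply the permutations in order: γ(5) = 2, then β(2) = 6, then α(6) = 4. So (α ∘ β ∘ γ)(5) = 4.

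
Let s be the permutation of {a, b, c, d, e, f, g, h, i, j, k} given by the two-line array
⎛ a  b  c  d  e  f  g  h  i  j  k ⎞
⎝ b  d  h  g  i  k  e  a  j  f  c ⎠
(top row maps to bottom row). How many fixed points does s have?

0

No element satisfies s(x) = x, so there are 0 fixed points.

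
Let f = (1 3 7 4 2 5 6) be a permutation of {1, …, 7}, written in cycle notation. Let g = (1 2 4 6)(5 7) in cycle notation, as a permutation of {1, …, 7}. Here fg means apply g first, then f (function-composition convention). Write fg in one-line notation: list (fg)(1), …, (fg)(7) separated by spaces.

(fg)(x) = f(g(x)). Computing each image: f(g(1)) = f(2) = 5, f(g(2)) = f(4) = 2, f(g(3)) = f(3) = 7, f(g(4)) = f(6) = 1, f(g(5)) = f(7) = 4, f(g(6)) = f(1) = 3, f(g(7)) = f(5) = 6.
Hence fg = [5 2 7 1 4 3 6].

5 2 7 1 4 3 6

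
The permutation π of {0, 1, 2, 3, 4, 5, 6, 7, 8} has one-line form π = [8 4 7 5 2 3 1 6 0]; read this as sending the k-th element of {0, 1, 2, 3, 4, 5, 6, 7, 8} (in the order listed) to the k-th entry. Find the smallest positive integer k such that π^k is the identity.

Decomposing into disjoint cycles gives cycle lengths 5, 2, 2.
Since disjoint cycles commute, ord(π) = lcm(5, 2, 2) = 10.

10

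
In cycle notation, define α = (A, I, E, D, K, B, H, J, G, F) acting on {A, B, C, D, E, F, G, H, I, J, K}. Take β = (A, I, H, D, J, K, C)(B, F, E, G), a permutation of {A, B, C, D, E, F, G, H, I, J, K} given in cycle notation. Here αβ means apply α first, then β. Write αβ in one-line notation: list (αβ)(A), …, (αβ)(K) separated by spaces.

H D A C J I E K G B F

Chase each element through α then β: A → I → H; B → H → D; C → C → A; D → K → C; E → D → J; F → A → I; G → F → E; H → J → K; I → E → G; J → G → B; K → B → F.
Collecting the images, αβ = [H D A C J I E K G B F].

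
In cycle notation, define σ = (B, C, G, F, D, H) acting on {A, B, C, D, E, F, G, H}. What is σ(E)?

E does not appear in any cycle of σ, so it is a fixed point: σ(E) = E.

E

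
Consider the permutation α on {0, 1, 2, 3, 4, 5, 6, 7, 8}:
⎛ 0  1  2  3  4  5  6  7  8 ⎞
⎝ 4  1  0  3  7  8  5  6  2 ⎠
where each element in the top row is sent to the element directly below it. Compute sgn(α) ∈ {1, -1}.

1

In disjoint-cycle form the cycle lengths are 7, 1, 1.
A cycle of length ℓ contributes ℓ−1 transpositions, so α is a product of 6 transpositions — even.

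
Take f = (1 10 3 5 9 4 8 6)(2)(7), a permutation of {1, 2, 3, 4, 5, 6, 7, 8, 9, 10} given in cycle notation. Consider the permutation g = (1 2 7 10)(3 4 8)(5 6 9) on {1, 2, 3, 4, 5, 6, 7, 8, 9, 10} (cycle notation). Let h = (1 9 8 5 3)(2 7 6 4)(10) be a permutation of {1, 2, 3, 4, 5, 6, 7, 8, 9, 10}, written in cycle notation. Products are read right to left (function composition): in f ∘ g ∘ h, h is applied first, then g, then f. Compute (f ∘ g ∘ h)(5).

Apply the permutations in order: h(5) = 3, then g(3) = 4, then f(4) = 8. So (f ∘ g ∘ h)(5) = 8.

8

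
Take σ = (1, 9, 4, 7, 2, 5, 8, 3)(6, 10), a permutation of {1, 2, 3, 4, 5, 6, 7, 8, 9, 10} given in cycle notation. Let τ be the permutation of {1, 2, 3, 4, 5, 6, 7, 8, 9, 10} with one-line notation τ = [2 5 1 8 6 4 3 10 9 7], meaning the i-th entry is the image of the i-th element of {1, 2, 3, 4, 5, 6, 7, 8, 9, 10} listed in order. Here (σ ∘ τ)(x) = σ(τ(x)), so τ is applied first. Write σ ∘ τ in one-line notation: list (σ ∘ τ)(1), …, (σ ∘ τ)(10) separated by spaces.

5 8 9 3 10 7 1 6 4 2

(σ ∘ τ)(x) = σ(τ(x)). Computing each image: σ(τ(1)) = σ(2) = 5, σ(τ(2)) = σ(5) = 8, σ(τ(3)) = σ(1) = 9, σ(τ(4)) = σ(8) = 3, σ(τ(5)) = σ(6) = 10, σ(τ(6)) = σ(4) = 7, σ(τ(7)) = σ(3) = 1, σ(τ(8)) = σ(10) = 6, σ(τ(9)) = σ(9) = 4, σ(τ(10)) = σ(7) = 2.
Hence σ ∘ τ = [5 8 9 3 10 7 1 6 4 2].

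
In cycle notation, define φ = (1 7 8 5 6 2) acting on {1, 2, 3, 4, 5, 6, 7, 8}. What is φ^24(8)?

8

8 lies in the 6-cycle (1 7 8 5 6 2).
Powers repeat with period 6 on this cycle, and 24 mod 6 = 0, so φ^24(8) = φ^0(8).
So φ^24(8) = 8.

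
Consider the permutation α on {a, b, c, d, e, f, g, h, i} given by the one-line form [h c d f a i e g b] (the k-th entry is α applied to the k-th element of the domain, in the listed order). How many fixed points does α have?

No element satisfies α(x) = x, so there are 0 fixed points.

0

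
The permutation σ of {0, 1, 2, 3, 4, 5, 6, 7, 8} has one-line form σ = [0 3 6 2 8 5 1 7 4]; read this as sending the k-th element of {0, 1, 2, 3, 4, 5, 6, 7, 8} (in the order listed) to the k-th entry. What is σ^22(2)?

Tracing 2 → 6 → … returns to 2 after 4 steps, so 2 lies in a 4-cycle (1 3 2 6).
Since the cycle has length 4, σ^22 acts on it the same as σ^2 (22 mod 4 = 2).
Advancing 2 steps from 2: 2 → 6 → 1.

1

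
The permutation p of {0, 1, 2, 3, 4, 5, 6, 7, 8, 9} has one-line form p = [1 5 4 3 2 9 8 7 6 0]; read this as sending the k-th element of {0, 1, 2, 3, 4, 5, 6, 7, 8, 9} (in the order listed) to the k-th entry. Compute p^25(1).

Tracing 1 → 5 → … returns to 1 after 4 steps, so 1 lies in a 4-cycle (0, 1, 5, 9).
Powers repeat with period 4 on this cycle, and 25 mod 4 = 1, so p^25(1) = p^1(1).
Advancing 1 step from 1: 1 → 5.

5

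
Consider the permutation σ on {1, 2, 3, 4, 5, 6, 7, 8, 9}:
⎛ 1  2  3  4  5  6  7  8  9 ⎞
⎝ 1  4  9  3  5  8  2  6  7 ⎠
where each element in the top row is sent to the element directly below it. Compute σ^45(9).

Tracing 9 → 7 → … returns to 9 after 5 steps, so 9 lies in a 5-cycle (2, 4, 3, 9, 7).
Since the cycle has length 5, σ^45 acts on it the same as σ^0 (45 mod 5 = 0).
So σ^45(9) = 9.

9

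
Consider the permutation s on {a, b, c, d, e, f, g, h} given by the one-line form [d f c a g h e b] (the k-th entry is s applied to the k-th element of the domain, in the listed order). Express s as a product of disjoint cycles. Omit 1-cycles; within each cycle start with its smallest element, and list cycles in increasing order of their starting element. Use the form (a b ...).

(a d)(b f h)(e g)

From a: a → d → a, closing the cycle (a d).
Repeating from the next unused element and collecting all non-trivial cycles gives (a d)(b f h)(e g).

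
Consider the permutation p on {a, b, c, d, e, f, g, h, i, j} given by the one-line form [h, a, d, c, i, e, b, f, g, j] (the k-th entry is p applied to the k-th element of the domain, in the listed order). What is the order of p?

14

Writing p as disjoint cycles, the cycle lengths are 7, 2, 1.
The order of p is the least common multiple of its cycle lengths: lcm(7, 2) = 14.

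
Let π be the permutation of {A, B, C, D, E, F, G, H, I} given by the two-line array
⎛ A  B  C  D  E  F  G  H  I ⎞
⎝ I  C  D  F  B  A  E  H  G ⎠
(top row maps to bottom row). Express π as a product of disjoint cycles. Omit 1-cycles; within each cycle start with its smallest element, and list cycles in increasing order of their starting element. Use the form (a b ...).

Start at A and follow images: A → I → G → E → B → C → D → F → A, giving the cycle (A I G E B C D F).
Continuing from each remaining unvisited element yields (A I G E B C D F).

(A I G E B C D F)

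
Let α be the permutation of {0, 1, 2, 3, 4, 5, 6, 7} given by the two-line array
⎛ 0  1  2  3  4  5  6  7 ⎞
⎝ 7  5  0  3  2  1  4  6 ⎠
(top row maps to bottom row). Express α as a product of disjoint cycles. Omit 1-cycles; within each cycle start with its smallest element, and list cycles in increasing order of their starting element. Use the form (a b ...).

Start at 0 and follow images: 0 → 7 → 6 → 4 → 2 → 0, giving the cycle (0 7 6 4 2).
Repeating from the next unused element and collecting all non-trivial cycles gives (0 7 6 4 2)(1 5).

(0 7 6 4 2)(1 5)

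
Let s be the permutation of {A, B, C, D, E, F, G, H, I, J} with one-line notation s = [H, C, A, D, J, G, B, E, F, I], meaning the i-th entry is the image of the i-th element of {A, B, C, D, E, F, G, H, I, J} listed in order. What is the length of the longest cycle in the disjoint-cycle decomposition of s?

9

Decomposing into disjoint cycles gives (A, H, E, J, I, F, G, B, C); the longest has length 9.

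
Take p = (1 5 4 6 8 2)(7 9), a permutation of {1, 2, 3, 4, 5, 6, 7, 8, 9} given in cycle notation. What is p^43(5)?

4

5 lies in the 6-cycle (1 5 4 6 8 2).
Powers repeat with period 6 on this cycle, and 43 mod 6 = 1, so p^43(5) = p^1(5).
Stepping 1 place around the cycle: 5 → 4.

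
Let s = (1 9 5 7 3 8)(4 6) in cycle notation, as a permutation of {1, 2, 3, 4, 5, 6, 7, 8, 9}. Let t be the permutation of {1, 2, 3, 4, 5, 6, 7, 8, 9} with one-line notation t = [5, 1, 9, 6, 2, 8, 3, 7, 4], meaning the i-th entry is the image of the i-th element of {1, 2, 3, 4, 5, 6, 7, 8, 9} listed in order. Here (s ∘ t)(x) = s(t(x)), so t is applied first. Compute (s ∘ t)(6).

(s ∘ t)(6) = s(t(6)). t(6) = 8, then s(8) = 1. So (s ∘ t)(6) = 1.

1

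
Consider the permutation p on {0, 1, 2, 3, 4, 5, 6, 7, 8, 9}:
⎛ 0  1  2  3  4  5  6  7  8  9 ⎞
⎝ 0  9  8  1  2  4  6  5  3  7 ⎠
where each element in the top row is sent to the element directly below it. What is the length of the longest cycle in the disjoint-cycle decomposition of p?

8

Decomposing into disjoint cycles gives (1 9 7 5 4 2 8 3); the longest has length 8.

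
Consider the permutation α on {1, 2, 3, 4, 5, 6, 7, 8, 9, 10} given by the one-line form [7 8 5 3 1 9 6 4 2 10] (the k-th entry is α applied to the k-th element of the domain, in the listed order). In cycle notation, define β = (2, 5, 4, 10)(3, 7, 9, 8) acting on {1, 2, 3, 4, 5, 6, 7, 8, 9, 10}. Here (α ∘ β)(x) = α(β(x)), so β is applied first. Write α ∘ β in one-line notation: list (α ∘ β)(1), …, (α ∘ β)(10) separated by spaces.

For each element, apply β then α: 1 → 1 → 7; 2 → 5 → 1; 3 → 7 → 6; 4 → 10 → 10; 5 → 4 → 3; 6 → 6 → 9; 7 → 9 → 2; 8 → 3 → 5; 9 → 8 → 4; 10 → 2 → 8.
Collecting the images, α ∘ β = [7 1 6 10 3 9 2 5 4 8].

7 1 6 10 3 9 2 5 4 8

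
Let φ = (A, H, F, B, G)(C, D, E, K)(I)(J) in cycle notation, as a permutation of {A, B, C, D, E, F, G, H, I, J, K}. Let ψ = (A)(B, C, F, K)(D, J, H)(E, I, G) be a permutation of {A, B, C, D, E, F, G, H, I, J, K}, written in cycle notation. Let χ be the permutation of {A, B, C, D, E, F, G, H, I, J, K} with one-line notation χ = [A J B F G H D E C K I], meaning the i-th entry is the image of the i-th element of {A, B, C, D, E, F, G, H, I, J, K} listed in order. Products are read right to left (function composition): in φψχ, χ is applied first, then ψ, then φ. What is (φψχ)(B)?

F

Chase B: χ(B) = J; ψ(J) = H; φ(H) = F. Hence (φψχ)(B) = F.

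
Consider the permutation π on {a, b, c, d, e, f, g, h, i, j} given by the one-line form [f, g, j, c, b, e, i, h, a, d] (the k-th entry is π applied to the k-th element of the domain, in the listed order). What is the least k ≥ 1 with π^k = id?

Writing π as disjoint cycles, the cycle lengths are 6, 3, 1.
Since disjoint cycles commute, ord(π) = lcm(6, 3) = 6.

6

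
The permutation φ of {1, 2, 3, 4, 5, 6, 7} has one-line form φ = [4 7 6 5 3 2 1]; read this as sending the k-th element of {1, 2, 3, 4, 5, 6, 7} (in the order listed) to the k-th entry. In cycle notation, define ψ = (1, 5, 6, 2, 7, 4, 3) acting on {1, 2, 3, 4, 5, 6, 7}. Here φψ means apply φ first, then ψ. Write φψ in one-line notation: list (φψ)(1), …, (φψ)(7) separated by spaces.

(φψ)(x) = ψ(φ(x)). Computing each image: ψ(φ(1)) = ψ(4) = 3, ψ(φ(2)) = ψ(7) = 4, ψ(φ(3)) = ψ(6) = 2, ψ(φ(4)) = ψ(5) = 6, ψ(φ(5)) = ψ(3) = 1, ψ(φ(6)) = ψ(2) = 7, ψ(φ(7)) = ψ(1) = 5.
Hence φψ = [3 4 2 6 1 7 5].

3 4 2 6 1 7 5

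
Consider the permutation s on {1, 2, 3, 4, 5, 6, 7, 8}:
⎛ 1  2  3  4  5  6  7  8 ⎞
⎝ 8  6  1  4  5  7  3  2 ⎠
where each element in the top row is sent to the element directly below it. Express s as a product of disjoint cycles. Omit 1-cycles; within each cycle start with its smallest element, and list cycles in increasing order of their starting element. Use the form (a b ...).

(1 8 2 6 7 3)

From 1: 1 → 8 → 2 → 6 → 7 → 3 → 1, closing the cycle (1 8 2 6 7 3).
Continuing from each remaining unvisited element yields (1 8 2 6 7 3).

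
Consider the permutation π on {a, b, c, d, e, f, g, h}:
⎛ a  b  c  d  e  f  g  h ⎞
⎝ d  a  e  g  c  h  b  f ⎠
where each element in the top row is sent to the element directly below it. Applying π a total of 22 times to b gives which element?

Tracing b → a → … returns to b after 4 steps, so b lies in a 4-cycle (a d g b).
On a 4-cycle, π^4 is the identity, so π^22 = π^2 there (22 ≡ 2 mod 4).
Advancing 2 steps from b: b → a → d.

d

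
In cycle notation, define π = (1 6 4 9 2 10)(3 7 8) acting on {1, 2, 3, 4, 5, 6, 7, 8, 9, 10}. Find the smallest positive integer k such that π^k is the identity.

The disjoint cycles have lengths 6, 3, 1.
The order is lcm(6, 3) = 6.

6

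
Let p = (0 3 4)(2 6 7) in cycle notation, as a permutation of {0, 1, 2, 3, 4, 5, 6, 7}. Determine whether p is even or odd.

even

The cycle lengths are 3, 3, 1, 1.
A cycle is odd iff its length is even; p has 0 even-length cycles, so sgn(p) = (−1)^0 and p is even.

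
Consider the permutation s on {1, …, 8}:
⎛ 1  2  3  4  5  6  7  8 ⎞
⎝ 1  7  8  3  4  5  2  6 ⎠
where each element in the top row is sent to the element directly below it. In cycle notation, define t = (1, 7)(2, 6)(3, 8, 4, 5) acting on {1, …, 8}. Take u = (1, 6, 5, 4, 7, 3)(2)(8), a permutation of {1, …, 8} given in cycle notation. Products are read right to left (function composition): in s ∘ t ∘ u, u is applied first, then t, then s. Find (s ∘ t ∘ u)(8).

3

Apply the permutations in order: u(8) = 8, then t(8) = 4, then s(4) = 3. So (s ∘ t ∘ u)(8) = 3.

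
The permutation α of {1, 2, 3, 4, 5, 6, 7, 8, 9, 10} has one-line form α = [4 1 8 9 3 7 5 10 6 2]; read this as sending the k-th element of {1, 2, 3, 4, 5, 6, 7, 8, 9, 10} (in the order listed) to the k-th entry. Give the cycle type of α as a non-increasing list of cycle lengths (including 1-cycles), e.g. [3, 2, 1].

[10]

The disjoint cycles are (1, 4, 9, 6, 7, 5, 3, 8, 10, 2), with lengths 10 in non-increasing order.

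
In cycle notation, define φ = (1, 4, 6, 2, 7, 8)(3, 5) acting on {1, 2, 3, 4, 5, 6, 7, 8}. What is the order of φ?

6

The cycle type of φ is (6, 2).
Since disjoint cycles commute, ord(φ) = lcm(6, 2) = 6.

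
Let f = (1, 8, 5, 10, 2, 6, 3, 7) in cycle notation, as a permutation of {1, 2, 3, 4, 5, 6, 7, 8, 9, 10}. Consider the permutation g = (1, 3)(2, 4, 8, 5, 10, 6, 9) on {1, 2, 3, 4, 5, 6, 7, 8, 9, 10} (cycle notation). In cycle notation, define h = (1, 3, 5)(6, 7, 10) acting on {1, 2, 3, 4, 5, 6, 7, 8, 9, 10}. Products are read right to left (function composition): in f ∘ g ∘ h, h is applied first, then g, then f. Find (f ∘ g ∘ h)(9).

(f ∘ g ∘ h)(9) = f(g(h(9))). h(9) = 9, then g(9) = 2, then f(2) = 6, so the result is 6.

6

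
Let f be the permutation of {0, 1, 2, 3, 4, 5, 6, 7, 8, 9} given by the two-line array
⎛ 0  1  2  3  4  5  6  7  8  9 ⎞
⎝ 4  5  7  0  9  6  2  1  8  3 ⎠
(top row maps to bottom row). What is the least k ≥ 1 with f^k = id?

20

Writing f as disjoint cycles, the cycle lengths are 5, 4, 1.
Since disjoint cycles commute, ord(f) = lcm(5, 4) = 20.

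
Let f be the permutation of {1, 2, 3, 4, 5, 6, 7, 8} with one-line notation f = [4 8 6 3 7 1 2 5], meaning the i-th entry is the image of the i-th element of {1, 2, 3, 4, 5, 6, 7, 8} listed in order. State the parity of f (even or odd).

even

In disjoint-cycle form the cycle lengths are 4, 4.
A cycle is odd iff its length is even; f has 2 even-length cycles, so sgn(f) = (−1)^2 and f is even.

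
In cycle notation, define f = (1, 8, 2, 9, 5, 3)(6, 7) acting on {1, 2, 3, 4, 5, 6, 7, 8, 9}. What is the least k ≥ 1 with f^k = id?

6

The disjoint cycles have lengths 6, 2, 1.
The order of f is the least common multiple of its cycle lengths: lcm(6, 2) = 6.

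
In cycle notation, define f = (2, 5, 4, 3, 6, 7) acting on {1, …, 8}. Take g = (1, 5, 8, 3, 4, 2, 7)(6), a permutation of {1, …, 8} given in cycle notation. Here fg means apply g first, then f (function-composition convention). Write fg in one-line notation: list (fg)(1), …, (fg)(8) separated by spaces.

Chase each element through g then f: 1 → 5 → 4; 2 → 7 → 2; 3 → 4 → 3; 4 → 2 → 5; 5 → 8 → 8; 6 → 6 → 7; 7 → 1 → 1; 8 → 3 → 6.
So fg in one-line form is 4 2 3 5 8 7 1 6.

4 2 3 5 8 7 1 6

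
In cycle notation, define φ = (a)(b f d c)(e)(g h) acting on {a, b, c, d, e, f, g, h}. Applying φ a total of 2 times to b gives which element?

b lies in the 4-cycle (b f d c).
Stepping 2 places around the cycle: b → f → d.

d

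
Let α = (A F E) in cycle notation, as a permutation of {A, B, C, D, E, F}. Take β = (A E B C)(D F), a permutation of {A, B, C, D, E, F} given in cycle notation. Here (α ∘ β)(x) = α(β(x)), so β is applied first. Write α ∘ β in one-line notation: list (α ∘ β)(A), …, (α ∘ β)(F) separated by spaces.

For each element, apply β then α: A → E → A; B → C → C; C → A → F; D → F → E; E → B → B; F → D → D.
So α ∘ β in one-line form is A C F E B D.

A C F E B D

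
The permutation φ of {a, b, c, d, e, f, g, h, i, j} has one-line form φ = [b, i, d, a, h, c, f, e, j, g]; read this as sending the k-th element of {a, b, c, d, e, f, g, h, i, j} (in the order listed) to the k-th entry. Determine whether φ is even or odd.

In disjoint-cycle form the cycle lengths are 8, 2.
A cycle is odd iff its length is even; φ has 2 even-length cycles, so sgn(φ) = (−1)^2 and φ is even.

even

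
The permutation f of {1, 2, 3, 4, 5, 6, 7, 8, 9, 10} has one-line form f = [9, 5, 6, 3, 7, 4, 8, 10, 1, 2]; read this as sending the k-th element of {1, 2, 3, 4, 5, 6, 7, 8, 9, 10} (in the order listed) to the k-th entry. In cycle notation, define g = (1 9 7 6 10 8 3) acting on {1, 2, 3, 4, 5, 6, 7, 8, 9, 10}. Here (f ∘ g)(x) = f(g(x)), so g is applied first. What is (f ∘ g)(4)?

3

(f ∘ g)(4) = f(g(4)). g(4) = 4, then f(4) = 3. So (f ∘ g)(4) = 3.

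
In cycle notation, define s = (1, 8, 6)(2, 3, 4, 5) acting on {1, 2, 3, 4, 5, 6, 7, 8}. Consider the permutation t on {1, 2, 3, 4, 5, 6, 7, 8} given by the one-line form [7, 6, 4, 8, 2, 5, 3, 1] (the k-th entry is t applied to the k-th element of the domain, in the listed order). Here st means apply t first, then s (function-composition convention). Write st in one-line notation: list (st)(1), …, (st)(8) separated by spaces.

(st)(x) = s(t(x)). Computing each image: s(t(1)) = s(7) = 7, s(t(2)) = s(6) = 1, s(t(3)) = s(4) = 5, s(t(4)) = s(8) = 6, s(t(5)) = s(2) = 3, s(t(6)) = s(5) = 2, s(t(7)) = s(3) = 4, s(t(8)) = s(1) = 8.
Hence st = [7 1 5 6 3 2 4 8].

7 1 5 6 3 2 4 8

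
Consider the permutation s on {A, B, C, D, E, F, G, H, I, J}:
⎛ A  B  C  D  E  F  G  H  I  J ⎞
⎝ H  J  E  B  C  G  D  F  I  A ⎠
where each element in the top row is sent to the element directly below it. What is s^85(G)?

Tracing G → D → … returns to G after 7 steps, so G lies in a 7-cycle (A H F G D B J).
Powers repeat with period 7 on this cycle, and 85 mod 7 = 1, so s^85(G) = s^1(G).
Advancing 1 step from G: G → D.

D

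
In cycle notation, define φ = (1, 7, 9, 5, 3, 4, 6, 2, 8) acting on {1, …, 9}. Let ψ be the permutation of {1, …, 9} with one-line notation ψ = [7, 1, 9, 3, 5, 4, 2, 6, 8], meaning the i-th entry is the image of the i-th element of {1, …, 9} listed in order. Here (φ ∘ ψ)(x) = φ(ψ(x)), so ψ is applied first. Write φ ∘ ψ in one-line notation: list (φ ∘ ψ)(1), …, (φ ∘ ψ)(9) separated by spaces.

(φ ∘ ψ)(x) = φ(ψ(x)). Computing each image: φ(ψ(1)) = φ(7) = 9, φ(ψ(2)) = φ(1) = 7, φ(ψ(3)) = φ(9) = 5, φ(ψ(4)) = φ(3) = 4, φ(ψ(5)) = φ(5) = 3, φ(ψ(6)) = φ(4) = 6, φ(ψ(7)) = φ(2) = 8, φ(ψ(8)) = φ(6) = 2, φ(ψ(9)) = φ(8) = 1.
Hence φ ∘ ψ = [9 7 5 4 3 6 8 2 1].

9 7 5 4 3 6 8 2 1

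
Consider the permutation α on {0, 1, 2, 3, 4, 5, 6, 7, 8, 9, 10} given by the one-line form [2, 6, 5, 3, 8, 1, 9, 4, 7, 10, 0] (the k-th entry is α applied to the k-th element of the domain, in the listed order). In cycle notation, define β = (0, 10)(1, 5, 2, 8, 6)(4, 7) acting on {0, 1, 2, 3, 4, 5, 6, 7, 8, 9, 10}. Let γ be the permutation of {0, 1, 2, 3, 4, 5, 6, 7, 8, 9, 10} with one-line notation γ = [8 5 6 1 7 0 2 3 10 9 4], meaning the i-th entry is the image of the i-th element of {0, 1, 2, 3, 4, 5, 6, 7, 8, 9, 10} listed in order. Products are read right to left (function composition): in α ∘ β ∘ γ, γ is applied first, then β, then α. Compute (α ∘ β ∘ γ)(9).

10

Chase 9: γ(9) = 9; β(9) = 9; α(9) = 10. Hence (α ∘ β ∘ γ)(9) = 10.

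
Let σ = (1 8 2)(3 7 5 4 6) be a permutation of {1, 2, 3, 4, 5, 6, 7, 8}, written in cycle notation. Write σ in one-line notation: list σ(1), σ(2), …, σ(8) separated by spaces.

Each element maps to the next entry in its cycle (wrapping to the front): 1→8, 2→1, 3→7, 4→6, 5→4, 6→3, 7→5, 8→2.
So the one-line form is 8 1 7 6 4 3 5 2.

8 1 7 6 4 3 5 2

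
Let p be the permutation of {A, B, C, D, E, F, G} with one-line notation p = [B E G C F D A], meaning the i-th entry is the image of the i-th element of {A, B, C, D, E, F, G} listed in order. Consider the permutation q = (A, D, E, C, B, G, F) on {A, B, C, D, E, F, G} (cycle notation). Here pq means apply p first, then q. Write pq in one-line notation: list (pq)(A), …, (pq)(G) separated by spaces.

For each element, apply p then q: A → B → G; B → E → C; C → G → F; D → C → B; E → F → A; F → D → E; G → A → D.
So pq in one-line form is G C F B A E D.

G C F B A E D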